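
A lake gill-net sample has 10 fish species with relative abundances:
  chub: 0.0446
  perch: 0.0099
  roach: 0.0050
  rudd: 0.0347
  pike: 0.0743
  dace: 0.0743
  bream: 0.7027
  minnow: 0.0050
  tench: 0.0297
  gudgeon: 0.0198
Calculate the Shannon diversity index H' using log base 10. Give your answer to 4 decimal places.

0.5083

Each pᵢ log₁₀ pᵢ term (working shown to 6 dp, full precision carried): 0.0446×(-1.350665)=-0.060240, 0.0099×(-2.004365)=-0.019843, 0.005×(-2.301030)=-0.011505, 0.0347×(-1.459671)=-0.050651, 0.0743×(-1.129011)=-0.083886, 0.0743×(-1.129011)=-0.083886, 0.7027×(-0.153230)=-0.107675, 0.005×(-2.301030)=-0.011505, 0.0297×(-1.527244)=-0.045359, 0.0198×(-1.703335)=-0.033726.
Sum = -0.508275, so H' = 0.5083.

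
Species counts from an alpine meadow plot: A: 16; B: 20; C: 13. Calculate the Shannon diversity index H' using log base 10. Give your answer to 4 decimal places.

0.4704

Total N = 16+20+13 = 49, so the proportions are 0.326531, 0.408163, 0.265306 (working shown to 6 dp, full precision carried).
Each pᵢ log₁₀ pᵢ term: 0.326531×(-0.486076)=-0.158719, 0.408163×(-0.389166)=-0.158843, 0.265306×(-0.576253)=-0.152883.
Sum = -0.470445, so H' = 0.4704.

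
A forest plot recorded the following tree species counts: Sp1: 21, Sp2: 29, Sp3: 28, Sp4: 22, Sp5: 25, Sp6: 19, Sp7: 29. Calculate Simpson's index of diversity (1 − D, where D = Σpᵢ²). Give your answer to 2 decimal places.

0.85

Total N = 21+29+28+22+25+19+29 = 173, so the proportions are 0.1214, 0.1676, 0.1618, 0.1272, 0.1445, 0.1098, 0.1676 (working shown to 4 dp, full precision carried).
D = 0.1214² + 0.1676² + 0.1618² + 0.1272² + 0.1445² + 0.1098² + 0.1676² = 0.0147 + 0.0281 + 0.0262 + 0.0162 + 0.0209 + 0.0121 + 0.0281 = 0.1462.
So 1 − D = 0.8538, i.e. 0.85 to 2 decimal places.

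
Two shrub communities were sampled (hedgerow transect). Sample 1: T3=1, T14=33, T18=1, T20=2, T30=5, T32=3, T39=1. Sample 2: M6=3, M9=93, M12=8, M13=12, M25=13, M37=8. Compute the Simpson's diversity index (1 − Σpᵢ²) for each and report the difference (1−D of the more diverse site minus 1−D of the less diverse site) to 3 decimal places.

Sample 1: N=46, proportions 0.02174, 0.71739, 0.02174, 0.04348, 0.1087, 0.06522, 0.02174, giving 1−D = 0.46597 (working shown to 5 dp, full precision carried).
Sample 2: N=137, proportions 0.0219, 0.67883, 0.05839, 0.08759, 0.09489, 0.05839, giving 1−D = 0.51521.
Difference = |0.46597 − 0.51521| = 0.04924, i.e. 0.049 to 3 decimal places.

0.049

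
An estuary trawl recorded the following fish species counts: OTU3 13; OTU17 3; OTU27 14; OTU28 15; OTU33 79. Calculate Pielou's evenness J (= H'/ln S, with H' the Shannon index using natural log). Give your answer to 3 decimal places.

0.693

Total N = 13+3+14+15+79 = 124, so the proportions are 0.10484, 0.02419, 0.1129, 0.12097, 0.6371 (working shown to 5 dp, full precision carried).
H' = −Σ pᵢ ln pᵢ = −((-0.23645) + (-0.09004) + (-0.24627) + (-0.25551) + (-0.28722)) = 1.11549.
With S = 5 species, ln S = 1.60944, so J = 1.11549/1.60944 = 0.69309, i.e. 0.693 to 3 decimal places.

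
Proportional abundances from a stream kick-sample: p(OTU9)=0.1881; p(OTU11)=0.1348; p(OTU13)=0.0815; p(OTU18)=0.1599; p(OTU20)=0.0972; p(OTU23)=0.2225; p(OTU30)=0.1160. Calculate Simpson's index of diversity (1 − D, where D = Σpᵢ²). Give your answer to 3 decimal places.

D = 0.1881² + 0.1348² + 0.0815² + 0.1599² + 0.0972² + 0.2225² + 0.116² = 0.03538 + 0.01817 + 0.00664 + 0.02557 + 0.00945 + 0.04951 + 0.01346 = 0.15817 (working shown to 5 dp, full precision carried).
So 1 − D = 0.84183, i.e. 0.842 to 3 decimal places.

0.842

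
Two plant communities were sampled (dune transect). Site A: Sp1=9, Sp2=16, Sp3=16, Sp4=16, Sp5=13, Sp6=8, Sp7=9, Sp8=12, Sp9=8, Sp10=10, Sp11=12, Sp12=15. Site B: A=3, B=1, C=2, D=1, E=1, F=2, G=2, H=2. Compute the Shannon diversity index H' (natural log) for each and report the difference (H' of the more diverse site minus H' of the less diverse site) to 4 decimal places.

0.4447

Site A: N=144, proportions 0.0625, 0.1111111, 0.1111111, 0.1111111, 0.0902778, 0.0555556, 0.0625, 0.0833333, 0.0555556, 0.0694444, 0.0833333, 0.1041667, giving H' = 2.4522156 (working shown to 7 dp, full precision carried).
Site B: N=14, proportions 0.2142857, 0.0714286, 0.1428571, 0.0714286, 0.0714286, 0.1428571, 0.1428571, 0.1428571, giving H' = 2.0075563.
Difference = |2.4522156 − 2.0075563| = 0.4446593, i.e. 0.4447 to 4 decimal places.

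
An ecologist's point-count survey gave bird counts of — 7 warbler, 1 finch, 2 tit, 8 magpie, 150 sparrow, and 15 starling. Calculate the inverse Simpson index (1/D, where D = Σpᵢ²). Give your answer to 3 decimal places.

1.466

Total N = 7+1+2+8+150+15 = 183, so the proportions are 0.038251, 0.005464, 0.010929, 0.043716, 0.819672, 0.081967 (working shown to 6 dp, full precision carried).
D = 0.038251² + 0.005464² + 0.010929² + 0.043716² + 0.819672² + 0.081967² = 0.001463 + 0.000030 + 0.000119 + 0.001911 + 0.671862 + 0.006719 = 0.682105.
So 1/D = 1.46605, i.e. 1.466 to 3 decimal places.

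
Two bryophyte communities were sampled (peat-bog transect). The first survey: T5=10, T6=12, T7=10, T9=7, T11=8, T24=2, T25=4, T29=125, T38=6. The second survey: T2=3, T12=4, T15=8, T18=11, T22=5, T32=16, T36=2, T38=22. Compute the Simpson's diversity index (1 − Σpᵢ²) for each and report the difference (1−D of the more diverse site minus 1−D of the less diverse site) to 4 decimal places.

The first survey: N=184, proportions 0.0543478, 0.0652174, 0.0543478, 0.0380435, 0.0434783, 0.0108696, 0.0217391, 0.6793478, 0.0326087, giving 1−D = 0.5233341 (working shown to 7 dp, full precision carried).
The second survey: N=71, proportions 0.0422535, 0.056338, 0.1126761, 0.1549296, 0.0704225, 0.2253521, 0.028169, 0.3098592, giving 1−D = 0.8057925.
Difference = |0.5233341 − 0.8057925| = 0.2824584, i.e. 0.2825 to 4 decimal places.

0.2825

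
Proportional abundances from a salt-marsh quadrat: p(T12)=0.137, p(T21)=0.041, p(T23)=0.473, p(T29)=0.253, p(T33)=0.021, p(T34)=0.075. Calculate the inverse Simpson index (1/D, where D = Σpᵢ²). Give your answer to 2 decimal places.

D = 0.137² + 0.041² + 0.473² + 0.253² + 0.021² + 0.075² = 0.018769 + 0.001681 + 0.223729 + 0.064009 + 0.000441 + 0.005625 = 0.314254 (working shown to 6 dp, full precision carried).
So 1/D = 3.1821, i.e. 3.18 to 2 decimal places.

3.18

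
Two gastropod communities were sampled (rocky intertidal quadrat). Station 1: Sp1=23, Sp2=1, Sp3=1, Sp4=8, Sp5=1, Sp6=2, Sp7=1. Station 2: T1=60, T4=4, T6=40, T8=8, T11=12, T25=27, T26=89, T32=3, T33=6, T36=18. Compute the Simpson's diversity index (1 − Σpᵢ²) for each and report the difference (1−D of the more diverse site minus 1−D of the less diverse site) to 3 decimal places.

Station 1: N=37, proportions 0.62162, 0.02703, 0.02703, 0.21622, 0.02703, 0.05405, 0.02703, giving 1−D = 0.56099 (working shown to 5 dp, full precision carried).
Station 2: N=267, proportions 0.22472, 0.01498, 0.14981, 0.02996, 0.04494, 0.10112, 0.33333, 0.01124, 0.02247, 0.06742, giving 1−D = 0.79740.
Difference = |0.56099 − 0.79740| = 0.23641, i.e. 0.236 to 3 decimal places.

0.236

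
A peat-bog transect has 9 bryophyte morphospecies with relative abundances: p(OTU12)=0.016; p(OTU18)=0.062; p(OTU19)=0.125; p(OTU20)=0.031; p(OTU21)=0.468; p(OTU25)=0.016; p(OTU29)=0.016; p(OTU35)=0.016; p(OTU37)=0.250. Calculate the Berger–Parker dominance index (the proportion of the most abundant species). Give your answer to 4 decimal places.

The largest proportion is 0.468, i.e. d = 0.4680 to 4 decimal places.

0.4680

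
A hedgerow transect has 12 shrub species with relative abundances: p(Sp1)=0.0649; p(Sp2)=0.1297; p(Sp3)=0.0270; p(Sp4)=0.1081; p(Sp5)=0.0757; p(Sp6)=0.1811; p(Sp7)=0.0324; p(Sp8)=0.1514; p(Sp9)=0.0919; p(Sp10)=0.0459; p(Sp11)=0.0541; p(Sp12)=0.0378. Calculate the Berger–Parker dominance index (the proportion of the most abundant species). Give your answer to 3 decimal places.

The largest proportion is 0.1811, i.e. d = 0.181 to 3 decimal places.

0.181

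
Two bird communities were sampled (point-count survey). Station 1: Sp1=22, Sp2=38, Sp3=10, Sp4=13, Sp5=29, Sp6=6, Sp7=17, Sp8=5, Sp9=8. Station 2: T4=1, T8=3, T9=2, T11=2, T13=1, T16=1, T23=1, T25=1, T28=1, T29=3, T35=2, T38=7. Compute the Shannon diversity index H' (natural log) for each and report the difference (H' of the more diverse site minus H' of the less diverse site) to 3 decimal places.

Station 1: N=148, proportions 0.14865, 0.25676, 0.06757, 0.08784, 0.19595, 0.04054, 0.11486, 0.03378, 0.05405, giving H' = 1.99822 (working shown to 5 dp, full precision carried).
Station 2: N=25, proportions 0.04, 0.12, 0.08, 0.08, 0.04, 0.04, 0.04, 0.04, 0.04, 0.12, 0.08, 0.28, giving H' = 2.24400.
Difference = |1.99822 − 2.24400| = 0.24578, i.e. 0.246 to 3 decimal places.

0.246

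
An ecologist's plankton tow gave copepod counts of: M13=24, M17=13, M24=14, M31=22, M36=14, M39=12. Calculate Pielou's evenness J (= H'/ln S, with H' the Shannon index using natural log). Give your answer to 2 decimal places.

0.98

Total N = 24+13+14+22+14+12 = 99, so the proportions are 0.2424, 0.1313, 0.1414, 0.2222, 0.1414, 0.1212 (working shown to 4 dp, full precision carried).
H' = −Σ pᵢ ln pᵢ = −((-0.3435) + (-0.2666) + (-0.2766) + (-0.3342) + (-0.2766) + (-0.2558)) = 1.7534.
With S = 6 species, ln S = 1.7918, so J = 1.7534/1.7918 = 0.9786, i.e. 0.98 to 2 decimal places.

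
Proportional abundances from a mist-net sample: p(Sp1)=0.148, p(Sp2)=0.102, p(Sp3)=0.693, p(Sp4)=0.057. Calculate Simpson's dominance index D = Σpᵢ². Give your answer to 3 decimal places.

D = 0.148² + 0.102² + 0.693² + 0.057² = 0.02190 + 0.01040 + 0.48025 + 0.00325 = 0.51581 (working shown to 5 dp, full precision carried).
To 3 decimal places, D = 0.516.

0.516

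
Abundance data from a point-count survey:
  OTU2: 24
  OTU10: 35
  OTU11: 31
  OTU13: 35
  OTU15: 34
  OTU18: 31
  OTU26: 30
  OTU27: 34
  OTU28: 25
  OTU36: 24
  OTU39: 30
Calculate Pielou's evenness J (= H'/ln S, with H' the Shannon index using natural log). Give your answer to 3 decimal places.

0.996

Total N = 24+35+31+35+34+31+30+34+25+24+30 = 333, so the proportions are 0.07207, 0.10511, 0.09309, 0.10511, 0.1021, 0.09309, 0.09009, 0.1021, 0.07508, 0.07207, 0.09009 (working shown to 5 dp, full precision carried).
H' = −Σ pᵢ ln pᵢ = −((-0.18956) + (-0.23678) + (-0.22102) + (-0.23678) + (-0.23297) + (-0.22102) + (-0.21684) + (-0.23297) + (-0.19439) + (-0.18956) + (-0.21684)) = 2.38873.
With S = 11 species, ln S = 2.39790, so J = 2.38873/2.39790 = 0.99618, i.e. 0.996 to 3 decimal places.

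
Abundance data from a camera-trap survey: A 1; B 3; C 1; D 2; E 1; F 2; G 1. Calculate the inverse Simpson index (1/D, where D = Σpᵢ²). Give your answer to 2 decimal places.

5.76

Total N = 1+3+1+2+1+2+1 = 11, so the proportions are 0.090909, 0.272727, 0.090909, 0.181818, 0.090909, 0.181818, 0.090909 (working shown to 6 dp, full precision carried).
D = 0.090909² + 0.272727² + 0.090909² + 0.181818² + 0.090909² + 0.181818² + 0.090909² = 0.008264 + 0.074380 + 0.008264 + 0.033058 + 0.008264 + 0.033058 + 0.008264 = 0.173554.
So 1/D = 5.7619, i.e. 5.76 to 2 decimal places.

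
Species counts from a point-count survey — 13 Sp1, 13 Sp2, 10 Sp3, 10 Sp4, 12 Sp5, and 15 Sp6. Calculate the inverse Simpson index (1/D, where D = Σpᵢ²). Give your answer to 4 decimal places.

Total N = 13+13+10+10+12+15 = 73, so the proportions are 0.17808219, 0.17808219, 0.1369863, 0.1369863, 0.16438356, 0.20547945 (working shown to 8 dp, full precision carried).
D = 0.17808219² + 0.17808219² + 0.1369863² + 0.1369863² + 0.16438356² + 0.20547945² = 0.03171327 + 0.03171327 + 0.01876525 + 0.01876525 + 0.02702196 + 0.04222181 = 0.17020079.
So 1/D = 5.875413, i.e. 5.8754 to 4 decimal places.

5.8754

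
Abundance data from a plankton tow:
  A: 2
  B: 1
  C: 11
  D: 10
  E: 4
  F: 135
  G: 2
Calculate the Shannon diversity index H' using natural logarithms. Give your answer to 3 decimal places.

0.743

Total N = 2+1+11+10+4+135+2 = 165, so the proportions are 0.01212, 0.00606, 0.06667, 0.06061, 0.02424, 0.81818, 0.01212 (working shown to 5 dp, full precision carried).
Each pᵢ ln pᵢ term: 0.01212×(-4.41280)=-0.05349, 0.00606×(-5.10595)=-0.03095, 0.06667×(-2.70805)=-0.18054, 0.06061×(-2.80336)=-0.16990, 0.02424×(-3.71965)=-0.09017, 0.81818×(-0.20067)=-0.16419, 0.01212×(-4.41280)=-0.05349.
Sum = -0.74272, so H' = 0.743.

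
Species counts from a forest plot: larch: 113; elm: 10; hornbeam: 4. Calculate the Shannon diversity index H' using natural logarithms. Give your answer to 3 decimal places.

0.413

Total N = 113+10+4 = 127, so the proportions are 0.88976, 0.07874, 0.0315 (working shown to 5 dp, full precision carried).
Each pᵢ ln pᵢ term: 0.88976×(-0.11680)=-0.10392, 0.07874×(-2.54160)=-0.20013, 0.0315×(-3.45789)=-0.10891.
Sum = -0.41296, so H' = 0.413.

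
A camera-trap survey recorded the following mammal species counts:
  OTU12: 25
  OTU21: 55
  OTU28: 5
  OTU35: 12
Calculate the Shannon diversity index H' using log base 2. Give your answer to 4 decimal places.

Total N = 25+55+5+12 = 97, so the proportions are 0.257732, 0.56701, 0.051546, 0.123711 (working shown to 6 dp, full precision carried).
Each pᵢ log₂ pᵢ term: 0.257732×(-1.956057)=-0.504138, 0.56701×(-0.818553)=-0.464128, 0.051546×(-4.277985)=-0.220515, 0.123711×(-3.014950)=-0.372984.
Sum = -1.561765, so H' = 1.5618.

1.5618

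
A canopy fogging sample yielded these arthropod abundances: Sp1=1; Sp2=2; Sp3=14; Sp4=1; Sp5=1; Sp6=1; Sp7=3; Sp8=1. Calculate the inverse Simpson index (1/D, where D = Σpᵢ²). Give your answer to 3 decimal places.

Total N = 1+2+14+1+1+1+3+1 = 24, so the proportions are 0.041667, 0.083333, 0.583333, 0.041667, 0.041667, 0.041667, 0.125, 0.041667 (working shown to 6 dp, full precision carried).
D = 0.041667² + 0.083333² + 0.583333² + 0.041667² + 0.041667² + 0.041667² + 0.125² + 0.041667² = 0.001736 + 0.006944 + 0.340278 + 0.001736 + 0.001736 + 0.001736 + 0.015625 + 0.001736 = 0.371528.
So 1/D = 2.69159, i.e. 2.692 to 3 decimal places.

2.692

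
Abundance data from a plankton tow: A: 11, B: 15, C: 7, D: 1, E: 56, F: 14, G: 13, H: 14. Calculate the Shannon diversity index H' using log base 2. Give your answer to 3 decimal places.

2.482

Total N = 11+15+7+1+56+14+13+14 = 131, so the proportions are 0.08397, 0.1145, 0.05344, 0.00763, 0.42748, 0.10687, 0.09924, 0.10687 (working shown to 5 dp, full precision carried).
Each pᵢ log₂ pᵢ term: 0.08397×(-3.57399)=-0.30011, 0.1145×(-3.12653)=-0.35800, 0.05344×(-4.22607)=-0.22582, 0.00763×(-7.03342)=-0.05369, 0.42748×(-1.22607)=-0.52412, 0.10687×(-3.22607)=-0.34477, 0.09924×(-3.33298)=-0.33075, 0.10687×(-3.22607)=-0.34477.
Sum = -2.48203, so H' = 2.482.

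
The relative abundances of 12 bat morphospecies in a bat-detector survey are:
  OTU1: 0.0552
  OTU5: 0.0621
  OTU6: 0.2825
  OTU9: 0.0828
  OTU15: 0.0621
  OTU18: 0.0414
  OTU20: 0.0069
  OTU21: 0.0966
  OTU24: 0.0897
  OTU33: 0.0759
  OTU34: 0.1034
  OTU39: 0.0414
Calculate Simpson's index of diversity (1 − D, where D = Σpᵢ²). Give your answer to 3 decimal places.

0.865

D = 0.0552² + 0.0621² + 0.2825² + 0.0828² + 0.0621² + 0.0414² + 0.0069² + 0.0966² + 0.0897² + 0.0759² + 0.1034² + 0.0414² = 0.00305 + 0.00386 + 0.07981 + 0.00686 + 0.00386 + 0.00171 + 0.00005 + 0.00933 + 0.00805 + 0.00576 + 0.01069 + 0.00171 = 0.13473 (working shown to 5 dp, full precision carried).
So 1 − D = 0.86527, i.e. 0.865 to 3 decimal places.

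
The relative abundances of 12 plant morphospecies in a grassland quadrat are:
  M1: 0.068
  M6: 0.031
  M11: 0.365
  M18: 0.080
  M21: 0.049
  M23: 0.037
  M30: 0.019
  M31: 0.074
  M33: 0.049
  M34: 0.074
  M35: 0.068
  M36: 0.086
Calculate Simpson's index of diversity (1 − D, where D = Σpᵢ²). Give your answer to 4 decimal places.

D = 0.068² + 0.031² + 0.365² + 0.08² + 0.049² + 0.037² + 0.019² + 0.074² + 0.049² + 0.074² + 0.068² + 0.086² = 0.004624 + 0.000961 + 0.133225 + 0.006400 + 0.002401 + 0.001369 + 0.000361 + 0.005476 + 0.002401 + 0.005476 + 0.004624 + 0.007396 = 0.174714 (working shown to 6 dp, full precision carried).
So 1 − D = 0.825286, i.e. 0.8253 to 4 decimal places.

0.8253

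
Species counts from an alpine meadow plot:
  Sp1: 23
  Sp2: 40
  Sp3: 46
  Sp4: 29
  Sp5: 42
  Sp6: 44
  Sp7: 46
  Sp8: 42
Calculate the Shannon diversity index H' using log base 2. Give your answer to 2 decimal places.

Total N = 23+40+46+29+42+44+46+42 = 312, so the proportions are 0.0737, 0.1282, 0.1474, 0.0929, 0.1346, 0.141, 0.1474, 0.1346 (working shown to 4 dp, full precision carried).
Each pᵢ log₂ pᵢ term: 0.0737×(-3.7618)=-0.2773, 0.1282×(-2.9635)=-0.3799, 0.1474×(-2.7618)=-0.4072, 0.0929×(-3.4274)=-0.3186, 0.1346×(-2.8931)=-0.3895, 0.141×(-2.8260)=-0.3985, 0.1474×(-2.7618)=-0.4072, 0.1346×(-2.8931)=-0.3895.
Sum = -2.9677, so H' = 2.97.

2.97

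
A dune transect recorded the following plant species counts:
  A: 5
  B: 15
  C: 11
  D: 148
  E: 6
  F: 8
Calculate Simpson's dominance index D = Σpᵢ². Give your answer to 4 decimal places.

0.6007

Total N = 5+15+11+148+6+8 = 193, so the proportions are 0.025907, 0.07772, 0.056995, 0.766839, 0.031088, 0.041451 (working shown to 6 dp, full precision carried).
D = 0.025907² + 0.07772² + 0.056995² + 0.766839² + 0.031088² + 0.041451² = 0.000671 + 0.006040 + 0.003248 + 0.588043 + 0.000966 + 0.001718 = 0.600687.
To 4 decimal places, D = 0.6007.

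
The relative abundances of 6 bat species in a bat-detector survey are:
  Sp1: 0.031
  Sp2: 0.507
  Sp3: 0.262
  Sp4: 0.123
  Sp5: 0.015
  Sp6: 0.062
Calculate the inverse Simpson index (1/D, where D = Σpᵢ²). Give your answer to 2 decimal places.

2.89

D = 0.031² + 0.507² + 0.262² + 0.123² + 0.015² + 0.062² = 0.00096 + 0.25705 + 0.06864 + 0.01513 + 0.00022 + 0.00384 = 0.34585 (working shown to 5 dp, full precision carried).
So 1/D = 2.8914, i.e. 2.89 to 2 decimal places.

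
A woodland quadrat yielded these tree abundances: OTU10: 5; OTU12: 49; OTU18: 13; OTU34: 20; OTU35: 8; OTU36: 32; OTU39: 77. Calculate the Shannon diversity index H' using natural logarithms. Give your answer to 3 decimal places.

Total N = 5+49+13+20+8+32+77 = 204, so the proportions are 0.02451, 0.2402, 0.06373, 0.09804, 0.03922, 0.15686, 0.37745 (working shown to 5 dp, full precision carried).
Each pᵢ ln pᵢ term: 0.02451×(-3.70868)=-0.09090, 0.2402×(-1.42630)=-0.34259, 0.06373×(-2.75317)=-0.17545, 0.09804×(-2.32239)=-0.22769, 0.03922×(-3.23868)=-0.12701, 0.15686×(-1.85238)=-0.29057, 0.37745×(-0.97431)=-0.36776.
Sum = -1.62196, so H' = 1.622.

1.622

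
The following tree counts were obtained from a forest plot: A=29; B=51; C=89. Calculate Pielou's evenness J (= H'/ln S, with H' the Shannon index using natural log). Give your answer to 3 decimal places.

Total N = 29+51+89 = 169, so the proportions are 0.1716, 0.30178, 0.52663 (working shown to 5 dp, full precision carried).
H' = −Σ pᵢ ln pᵢ = −((-0.30246) + (-0.36155) + (-0.33771)) = 1.00171.
With S = 3 species, ln S = 1.09861, so J = 1.00171/1.09861 = 0.91180, i.e. 0.912 to 3 decimal places.

0.912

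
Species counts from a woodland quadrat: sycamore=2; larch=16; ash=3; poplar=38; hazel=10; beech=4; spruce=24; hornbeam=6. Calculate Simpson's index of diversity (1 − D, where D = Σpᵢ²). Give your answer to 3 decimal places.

0.770

Total N = 2+16+3+38+10+4+24+6 = 103, so the proportions are 0.01942, 0.15534, 0.02913, 0.36893, 0.09709, 0.03883, 0.23301, 0.05825 (working shown to 5 dp, full precision carried).
D = 0.01942² + 0.15534² + 0.02913² + 0.36893² + 0.09709² + 0.03883² + 0.23301² + 0.05825² = 0.00038 + 0.02413 + 0.00085 + 0.13611 + 0.00943 + 0.00151 + 0.05429 + 0.00339 = 0.23009.
So 1 − D = 0.76991, i.e. 0.770 to 3 decimal places.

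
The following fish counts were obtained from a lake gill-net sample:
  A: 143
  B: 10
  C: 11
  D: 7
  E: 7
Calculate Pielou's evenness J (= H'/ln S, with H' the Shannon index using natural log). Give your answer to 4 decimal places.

Total N = 143+10+11+7+7 = 178, so the proportions are 0.803371, 0.05618, 0.061798, 0.039326, 0.039326 (working shown to 6 dp, full precision carried).
H' = −Σ pᵢ ln pᵢ = −((-0.175889) + (-0.161753) + (-0.172038) + (-0.127253) + (-0.127253)) = 0.764187.
With S = 5 species, ln S = 1.609438, so J = 0.764187/1.609438 = 0.474816, i.e. 0.4748 to 4 decimal places.

0.4748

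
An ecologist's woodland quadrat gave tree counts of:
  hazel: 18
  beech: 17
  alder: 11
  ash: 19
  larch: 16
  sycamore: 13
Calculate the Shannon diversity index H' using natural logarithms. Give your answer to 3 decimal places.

Total N = 18+17+11+19+16+13 = 94, so the proportions are 0.19149, 0.18085, 0.11702, 0.20213, 0.17021, 0.1383 (working shown to 5 dp, full precision carried).
Each pᵢ ln pᵢ term: 0.19149×(-1.65292)=-0.31652, 0.18085×(-1.71008)=-0.30927, 0.11702×(-2.14540)=-0.25106, 0.20213×(-1.59886)=-0.32317, 0.17021×(-1.77071)=-0.30140, 0.1383×(-1.97835)=-0.27360.
Sum = -1.77502, so H' = 1.775.

1.775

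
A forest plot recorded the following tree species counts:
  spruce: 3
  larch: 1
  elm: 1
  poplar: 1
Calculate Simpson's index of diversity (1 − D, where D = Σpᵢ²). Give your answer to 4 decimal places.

Total N = 3+1+1+1 = 6, so the proportions are 0.5, 0.166667, 0.166667, 0.166667 (working shown to 6 dp, full precision carried).
D = 0.5² + 0.166667² + 0.166667² + 0.166667² = 0.250000 + 0.027778 + 0.027778 + 0.027778 = 0.333333.
So 1 − D = 0.666667, i.e. 0.6667 to 4 decimal places.

0.6667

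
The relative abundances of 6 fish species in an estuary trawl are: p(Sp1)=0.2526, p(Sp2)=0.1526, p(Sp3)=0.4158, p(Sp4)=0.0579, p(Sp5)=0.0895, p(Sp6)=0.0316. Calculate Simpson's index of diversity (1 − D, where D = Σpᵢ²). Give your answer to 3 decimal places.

0.728

D = 0.2526² + 0.1526² + 0.4158² + 0.0579² + 0.0895² + 0.0316² = 0.06381 + 0.02329 + 0.17289 + 0.00335 + 0.00801 + 0.00100 = 0.27234 (working shown to 5 dp, full precision carried).
So 1 − D = 0.72766, i.e. 0.728 to 3 decimal places.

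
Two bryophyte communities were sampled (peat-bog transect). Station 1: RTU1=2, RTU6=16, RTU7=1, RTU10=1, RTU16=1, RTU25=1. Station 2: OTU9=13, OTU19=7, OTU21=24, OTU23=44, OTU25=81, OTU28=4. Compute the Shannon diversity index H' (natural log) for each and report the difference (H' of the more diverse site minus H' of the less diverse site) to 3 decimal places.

Station 1: N=22, proportions 0.09091, 0.72727, 0.04545, 0.04545, 0.04545, 0.04545, giving H' = 1.01160 (working shown to 5 dp, full precision carried).
Station 2: N=173, proportions 0.07514, 0.04046, 0.13873, 0.25434, 0.46821, 0.02312, giving H' = 1.38890.
Difference = |1.01160 − 1.38890| = 0.37730, i.e. 0.377 to 3 decimal places.

0.377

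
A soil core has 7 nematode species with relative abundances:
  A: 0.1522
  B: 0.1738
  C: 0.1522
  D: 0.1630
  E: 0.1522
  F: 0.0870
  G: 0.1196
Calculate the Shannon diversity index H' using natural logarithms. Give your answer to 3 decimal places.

Each pᵢ ln pᵢ term (working shown to 5 dp, full precision carried): 0.1522×(-1.88256)=-0.28653, 0.1738×(-1.74985)=-0.30412, 0.1522×(-1.88256)=-0.28653, 0.163×(-1.81401)=-0.29568, 0.1522×(-1.88256)=-0.28653, 0.087×(-2.44185)=-0.21244, 0.1196×(-2.12360)=-0.25398.
Sum = -1.92581, so H' = 1.926.

1.926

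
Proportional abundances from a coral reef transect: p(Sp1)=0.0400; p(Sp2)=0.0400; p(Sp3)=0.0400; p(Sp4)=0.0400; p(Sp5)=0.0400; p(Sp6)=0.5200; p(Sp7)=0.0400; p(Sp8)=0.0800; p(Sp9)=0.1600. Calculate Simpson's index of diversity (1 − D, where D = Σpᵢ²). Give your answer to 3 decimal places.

D = 0.04² + 0.04² + 0.04² + 0.04² + 0.04² + 0.52² + 0.04² + 0.08² + 0.16² = 0.00160 + 0.00160 + 0.00160 + 0.00160 + 0.00160 + 0.27040 + 0.00160 + 0.00640 + 0.02560 = 0.31200 (working shown to 5 dp, full precision carried).
So 1 − D = 0.68800, i.e. 0.688 to 3 decimal places.

0.688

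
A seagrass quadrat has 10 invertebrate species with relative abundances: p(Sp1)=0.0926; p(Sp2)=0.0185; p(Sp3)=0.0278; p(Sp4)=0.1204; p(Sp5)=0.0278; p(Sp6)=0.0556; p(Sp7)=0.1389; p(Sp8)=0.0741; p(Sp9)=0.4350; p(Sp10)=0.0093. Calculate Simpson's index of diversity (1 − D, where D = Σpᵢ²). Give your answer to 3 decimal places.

0.758

D = 0.0926² + 0.0185² + 0.0278² + 0.1204² + 0.0278² + 0.0556² + 0.1389² + 0.0741² + 0.435² + 0.0093² = 0.00857 + 0.00034 + 0.00077 + 0.01450 + 0.00077 + 0.00309 + 0.01929 + 0.00549 + 0.18923 + 0.00009 = 0.24215 (working shown to 5 dp, full precision carried).
So 1 − D = 0.75785, i.e. 0.758 to 3 decimal places.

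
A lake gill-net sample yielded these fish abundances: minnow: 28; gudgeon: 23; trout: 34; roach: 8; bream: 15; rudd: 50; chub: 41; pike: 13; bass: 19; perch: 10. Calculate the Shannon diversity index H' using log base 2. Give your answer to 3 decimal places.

Total N = 28+23+34+8+15+50+41+13+19+10 = 241, so the proportions are 0.11618, 0.09544, 0.14108, 0.0332, 0.06224, 0.20747, 0.17012, 0.05394, 0.07884, 0.04149 (working shown to 5 dp, full precision carried).
Each pᵢ log₂ pᵢ term: 0.11618×(-3.10553)=-0.36081, 0.09544×(-3.38933)=-0.32346, 0.14108×(-2.82543)=-0.39861, 0.0332×(-4.91289)=-0.16308, 0.06224×(-4.00600)=-0.24934, 0.20747×(-2.26903)=-0.47075, 0.17012×(-2.55534)=-0.43473, 0.05394×(-4.21245)=-0.22723, 0.07884×(-3.66496)=-0.28894, 0.04149×(-4.59096)=-0.19050.
Sum = -3.10744, so H' = 3.107.

3.107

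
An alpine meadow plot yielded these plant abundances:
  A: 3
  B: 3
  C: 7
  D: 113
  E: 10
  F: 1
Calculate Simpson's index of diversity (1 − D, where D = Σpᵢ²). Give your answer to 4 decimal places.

Total N = 3+3+7+113+10+1 = 137, so the proportions are 0.021898, 0.021898, 0.051095, 0.824818, 0.072993, 0.007299 (working shown to 6 dp, full precision carried).
D = 0.021898² + 0.021898² + 0.051095² + 0.824818² + 0.072993² + 0.007299² = 0.000480 + 0.000480 + 0.002611 + 0.680324 + 0.005328 + 0.000053 = 0.689275.
So 1 − D = 0.310725, i.e. 0.3107 to 4 decimal places.

0.3107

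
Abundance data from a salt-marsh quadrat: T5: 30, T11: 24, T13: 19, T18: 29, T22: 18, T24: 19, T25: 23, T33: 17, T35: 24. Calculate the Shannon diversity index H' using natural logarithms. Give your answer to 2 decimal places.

Total N = 30+24+19+29+18+19+23+17+24 = 203, so the proportions are 0.1478, 0.1182, 0.0936, 0.1429, 0.0887, 0.0936, 0.1133, 0.0837, 0.1182 (working shown to 4 dp, full precision carried).
Each pᵢ ln pᵢ term: 0.1478×(-1.9120)=-0.2826, 0.1182×(-2.1352)=-0.2524, 0.0936×(-2.3688)=-0.2217, 0.1429×(-1.9459)=-0.2780, 0.0887×(-2.4228)=-0.2148, 0.0936×(-2.3688)=-0.2217, 0.1133×(-2.1777)=-0.2467, 0.0837×(-2.4800)=-0.2077, 0.1182×(-2.1352)=-0.2524.
Sum = -2.1781, so H' = 2.18.

2.18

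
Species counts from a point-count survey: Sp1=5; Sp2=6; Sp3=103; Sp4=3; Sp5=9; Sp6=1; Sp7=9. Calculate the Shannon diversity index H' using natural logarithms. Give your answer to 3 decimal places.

Total N = 5+6+103+3+9+1+9 = 136, so the proportions are 0.03676, 0.04412, 0.75735, 0.02206, 0.06618, 0.00735, 0.06618 (working shown to 5 dp, full precision carried).
Each pᵢ ln pᵢ term: 0.03676×(-3.30322)=-0.12144, 0.04412×(-3.12090)=-0.13769, 0.75735×(-0.27793)=-0.21049, 0.02206×(-3.81404)=-0.08413, 0.06618×(-2.71543)=-0.17970, 0.00735×(-4.91265)=-0.03612, 0.06618×(-2.71543)=-0.17970.
Sum = -0.94927, so H' = 0.949.

0.949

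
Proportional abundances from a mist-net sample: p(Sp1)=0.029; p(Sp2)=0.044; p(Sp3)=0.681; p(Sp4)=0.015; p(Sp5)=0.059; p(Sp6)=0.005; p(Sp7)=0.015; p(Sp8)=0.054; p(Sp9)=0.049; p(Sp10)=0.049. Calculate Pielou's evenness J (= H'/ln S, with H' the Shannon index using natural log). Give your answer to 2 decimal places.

0.55

H' = −Σ pᵢ ln pᵢ = −((-0.1027) + (-0.1374) + (-0.2616) + (-0.0630) + (-0.1670) + (-0.0265) + (-0.0630) + (-0.1576) + (-0.1478) + (-0.1478)) = 1.2744 (working shown to 4 dp, full precision carried).
With S = 10 species, ln S = 2.3026, so J = 1.2744/2.3026 = 0.5535, i.e. 0.55 to 2 decimal places.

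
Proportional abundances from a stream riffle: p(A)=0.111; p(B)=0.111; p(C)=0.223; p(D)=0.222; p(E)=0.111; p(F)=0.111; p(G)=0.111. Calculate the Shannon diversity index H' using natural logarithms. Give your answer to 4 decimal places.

Each pᵢ ln pᵢ term (working shown to 6 dp, full precision carried): 0.111×(-2.198225)=-0.244003, 0.111×(-2.198225)=-0.244003, 0.223×(-1.500584)=-0.334630, 0.222×(-1.505078)=-0.334127, 0.111×(-2.198225)=-0.244003, 0.111×(-2.198225)=-0.244003, 0.111×(-2.198225)=-0.244003.
Sum = -1.888772, so H' = 1.8888.

1.8888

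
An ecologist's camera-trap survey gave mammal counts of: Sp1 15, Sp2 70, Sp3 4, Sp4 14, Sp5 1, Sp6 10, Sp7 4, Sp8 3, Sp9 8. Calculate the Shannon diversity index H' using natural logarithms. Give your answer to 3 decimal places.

Total N = 15+70+4+14+1+10+4+3+8 = 129, so the proportions are 0.11628, 0.54264, 0.03101, 0.10853, 0.00775, 0.07752, 0.03101, 0.02326, 0.06202 (working shown to 5 dp, full precision carried).
Each pᵢ ln pᵢ term: 0.11628×(-2.15176)=-0.25020, 0.54264×(-0.61132)=-0.33172, 0.03101×(-3.47352)=-0.10771, 0.10853×(-2.22076)=-0.24101, 0.00775×(-4.85981)=-0.03767, 0.07752×(-2.55723)=-0.19823, 0.03101×(-3.47352)=-0.10771, 0.02326×(-3.76120)=-0.08747, 0.06202×(-2.78037)=-0.17243.
Sum = -1.53416, so H' = 1.534.

1.534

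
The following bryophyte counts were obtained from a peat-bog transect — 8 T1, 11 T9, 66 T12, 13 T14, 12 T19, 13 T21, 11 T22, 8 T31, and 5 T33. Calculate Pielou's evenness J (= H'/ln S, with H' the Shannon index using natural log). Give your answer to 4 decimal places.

0.8251

Total N = 8+11+66+13+12+13+11+8+5 = 147, so the proportions are 0.054422, 0.07483, 0.44898, 0.088435, 0.081633, 0.088435, 0.07483, 0.054422, 0.034014 (working shown to 6 dp, full precision carried).
H' = −Σ pᵢ ln pᵢ = −((-0.158421) + (-0.193999) + (-0.359533) + (-0.214499) + (-0.204533) + (-0.214499) + (-0.193999) + (-0.158421) + (-0.115000)) = 1.812904.
With S = 9 species, ln S = 2.197225, so J = 1.812904/2.197225 = 0.825088, i.e. 0.8251 to 4 decimal places.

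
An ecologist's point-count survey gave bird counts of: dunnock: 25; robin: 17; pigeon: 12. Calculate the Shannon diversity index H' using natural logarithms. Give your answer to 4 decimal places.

1.0546

Total N = 25+17+12 = 54, so the proportions are 0.462963, 0.314815, 0.222222 (working shown to 6 dp, full precision carried).
Each pᵢ ln pᵢ term: 0.462963×(-0.770108)=-0.356532, 0.314815×(-1.155771)=-0.363854, 0.222222×(-1.504077)=-0.334239.
Sum = -1.054625, so H' = 1.0546.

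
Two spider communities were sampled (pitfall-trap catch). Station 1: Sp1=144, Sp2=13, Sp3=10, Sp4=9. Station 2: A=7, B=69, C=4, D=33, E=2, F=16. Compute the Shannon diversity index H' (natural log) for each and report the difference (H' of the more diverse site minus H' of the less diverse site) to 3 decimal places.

Station 1: N=176, proportions 0.81818, 0.07386, 0.05682, 0.05114, giving H' = 0.67163 (working shown to 5 dp, full precision carried).
Station 2: N=131, proportions 0.05344, 0.52672, 0.03053, 0.25191, 0.01527, 0.12214, giving H' = 1.26869.
Difference = |0.67163 − 1.26869| = 0.59706, i.e. 0.597 to 3 decimal places.

0.597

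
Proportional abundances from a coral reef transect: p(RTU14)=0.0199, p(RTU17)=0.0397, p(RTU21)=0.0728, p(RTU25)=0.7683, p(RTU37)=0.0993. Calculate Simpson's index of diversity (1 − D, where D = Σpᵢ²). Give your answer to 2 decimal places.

D = 0.0199² + 0.0397² + 0.0728² + 0.7683² + 0.0993² = 0.0004 + 0.0016 + 0.0053 + 0.5903 + 0.0099 = 0.6074 (working shown to 4 dp, full precision carried).
So 1 − D = 0.3926, i.e. 0.39 to 2 decimal places.

0.39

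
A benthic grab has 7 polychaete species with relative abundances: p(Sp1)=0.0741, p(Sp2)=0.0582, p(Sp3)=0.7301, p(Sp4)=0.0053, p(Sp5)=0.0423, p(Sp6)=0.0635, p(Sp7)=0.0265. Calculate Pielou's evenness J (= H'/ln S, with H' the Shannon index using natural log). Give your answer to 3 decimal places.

H' = −Σ pᵢ ln pᵢ = −((-0.19283) + (-0.16551) + (-0.22967) + (-0.02777) + (-0.13379) + (-0.17505) + (-0.09621)) = 1.02085 (working shown to 5 dp, full precision carried).
With S = 7 species, ln S = 1.94591, so J = 1.02085/1.94591 = 0.52461, i.e. 0.525 to 3 decimal places.

0.525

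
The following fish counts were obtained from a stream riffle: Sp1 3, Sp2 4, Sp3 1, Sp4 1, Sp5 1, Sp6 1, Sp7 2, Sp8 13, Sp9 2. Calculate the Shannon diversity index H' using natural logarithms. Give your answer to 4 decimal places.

1.7266

Total N = 3+4+1+1+1+1+2+13+2 = 28, so the proportions are 0.107143, 0.142857, 0.035714, 0.035714, 0.035714, 0.035714, 0.071429, 0.464286, 0.071429 (working shown to 6 dp, full precision carried).
Each pᵢ ln pᵢ term: 0.107143×(-2.233592)=-0.239313, 0.142857×(-1.945910)=-0.277987, 0.035714×(-3.332205)=-0.119007, 0.035714×(-3.332205)=-0.119007, 0.035714×(-3.332205)=-0.119007, 0.035714×(-3.332205)=-0.119007, 0.071429×(-2.639057)=-0.188504, 0.464286×(-0.767255)=-0.356226, 0.071429×(-2.639057)=-0.188504.
Sum = -1.726564, so H' = 1.7266.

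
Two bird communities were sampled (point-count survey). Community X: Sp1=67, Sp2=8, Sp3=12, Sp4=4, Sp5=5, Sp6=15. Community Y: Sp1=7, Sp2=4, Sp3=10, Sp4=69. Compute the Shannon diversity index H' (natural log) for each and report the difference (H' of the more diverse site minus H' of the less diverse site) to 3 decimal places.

Community X: N=111, proportions 0.6036, 0.07207, 0.10811, 0.03604, 0.04505, 0.13514, giving H' = 1.26465 (working shown to 5 dp, full precision carried).
Community Y: N=90, proportions 0.07778, 0.04444, 0.11111, 0.76667, giving H' = 0.78486.
Difference = |1.26465 − 0.78486| = 0.47979, i.e. 0.480 to 3 decimal places.

0.480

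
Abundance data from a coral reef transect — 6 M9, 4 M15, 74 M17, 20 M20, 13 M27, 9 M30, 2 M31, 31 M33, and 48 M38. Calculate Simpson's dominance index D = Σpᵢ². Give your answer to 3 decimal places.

Total N = 6+4+74+20+13+9+2+31+48 = 207, so the proportions are 0.02899, 0.01932, 0.35749, 0.09662, 0.0628, 0.04348, 0.00966, 0.14976, 0.23188 (working shown to 5 dp, full precision carried).
D = 0.02899² + 0.01932² + 0.35749² + 0.09662² + 0.0628² + 0.04348² + 0.00966² + 0.14976² + 0.23188² = 0.00084 + 0.00037 + 0.12780 + 0.00934 + 0.00394 + 0.00189 + 0.00009 + 0.02243 + 0.05377 = 0.22047.
To 3 decimal places, D = 0.220.

0.220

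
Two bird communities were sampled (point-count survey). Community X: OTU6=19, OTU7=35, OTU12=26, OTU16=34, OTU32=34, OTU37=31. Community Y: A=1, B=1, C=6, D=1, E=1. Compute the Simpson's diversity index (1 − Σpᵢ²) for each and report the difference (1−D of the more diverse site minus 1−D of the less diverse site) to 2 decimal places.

Community X: N=179, proportions 0.1061, 0.1955, 0.1453, 0.1899, 0.1899, 0.1732, giving 1−D = 0.8273 (working shown to 4 dp, full precision carried).
Community Y: N=10, proportions 0.1, 0.1, 0.6, 0.1, 0.1, giving 1−D = 0.6000.
Difference = |0.8273 − 0.6000| = 0.2273, i.e. 0.23 to 2 decimal places.

0.23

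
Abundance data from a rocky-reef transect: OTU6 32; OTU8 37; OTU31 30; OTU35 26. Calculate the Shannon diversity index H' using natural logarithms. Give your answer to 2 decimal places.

1.38

Total N = 32+37+30+26 = 125, so the proportions are 0.256, 0.296, 0.24, 0.208 (working shown to 4 dp, full precision carried).
Each pᵢ ln pᵢ term: 0.256×(-1.3626)=-0.3488, 0.296×(-1.2174)=-0.3603, 0.24×(-1.4271)=-0.3425, 0.208×(-1.5702)=-0.3266.
Sum = -1.3783, so H' = 1.38.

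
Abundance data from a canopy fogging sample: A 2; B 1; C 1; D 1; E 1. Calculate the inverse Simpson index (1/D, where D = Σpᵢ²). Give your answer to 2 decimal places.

4.50

Total N = 2+1+1+1+1 = 6, so the proportions are 0.333333, 0.166667, 0.166667, 0.166667, 0.166667 (working shown to 6 dp, full precision carried).
D = 0.333333² + 0.166667² + 0.166667² + 0.166667² + 0.166667² = 0.111111 + 0.027778 + 0.027778 + 0.027778 + 0.027778 = 0.222222.
So 1/D = 4.5000, i.e. 4.50 to 2 decimal places.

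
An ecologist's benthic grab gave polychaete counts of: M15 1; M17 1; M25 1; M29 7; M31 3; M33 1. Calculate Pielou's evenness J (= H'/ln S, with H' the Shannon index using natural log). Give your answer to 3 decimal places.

Total N = 1+1+1+7+3+1 = 14, so the proportions are 0.07143, 0.07143, 0.07143, 0.5, 0.21429, 0.07143 (working shown to 5 dp, full precision carried).
H' = −Σ pᵢ ln pᵢ = −((-0.18850) + (-0.18850) + (-0.18850) + (-0.34657) + (-0.33010) + (-0.18850)) = 1.43069.
With S = 6 species, ln S = 1.79176, so J = 1.43069/1.79176 = 0.79848, i.e. 0.798 to 3 decimal places.

0.798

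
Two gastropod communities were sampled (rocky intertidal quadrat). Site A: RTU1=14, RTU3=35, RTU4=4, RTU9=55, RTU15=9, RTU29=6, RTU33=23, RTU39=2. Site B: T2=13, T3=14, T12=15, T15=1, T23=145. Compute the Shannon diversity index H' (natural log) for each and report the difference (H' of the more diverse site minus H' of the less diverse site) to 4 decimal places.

0.8692

Site A: N=148, proportions 0.0945946, 0.2364865, 0.027027, 0.3716216, 0.0608108, 0.0405405, 0.1554054, 0.0135135, giving H' = 1.6772074 (working shown to 7 dp, full precision carried).
Site B: N=188, proportions 0.0691489, 0.0744681, 0.0797872, 0.0053191, 0.7712766, giving H' = 0.8080468.
Difference = |1.6772074 − 0.8080468| = 0.8691606, i.e. 0.8692 to 4 decimal places.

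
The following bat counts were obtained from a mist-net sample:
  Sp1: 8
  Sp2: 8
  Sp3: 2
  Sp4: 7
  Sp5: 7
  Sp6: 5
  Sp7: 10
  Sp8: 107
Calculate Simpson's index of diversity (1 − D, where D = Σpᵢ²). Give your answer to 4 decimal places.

0.5023

Total N = 8+8+2+7+7+5+10+107 = 154, so the proportions are 0.051948, 0.051948, 0.012987, 0.045455, 0.045455, 0.032468, 0.064935, 0.694805 (working shown to 6 dp, full precision carried).
D = 0.051948² + 0.051948² + 0.012987² + 0.045455² + 0.045455² + 0.032468² + 0.064935² + 0.694805² = 0.002699 + 0.002699 + 0.000169 + 0.002066 + 0.002066 + 0.001054 + 0.004217 + 0.482754 = 0.497723.
So 1 − D = 0.502277, i.e. 0.5023 to 4 decimal places.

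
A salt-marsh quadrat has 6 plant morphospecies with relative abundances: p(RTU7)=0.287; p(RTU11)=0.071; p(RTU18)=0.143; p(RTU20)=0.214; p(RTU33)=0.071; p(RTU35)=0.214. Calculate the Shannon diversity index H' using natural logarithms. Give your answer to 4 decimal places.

Each pᵢ ln pᵢ term (working shown to 6 dp, full precision carried): 0.287×(-1.248273)=-0.358254, 0.071×(-2.645075)=-0.187800, 0.143×(-1.944911)=-0.278122, 0.214×(-1.541779)=-0.329941, 0.071×(-2.645075)=-0.187800, 0.214×(-1.541779)=-0.329941.
Sum = -1.671859, so H' = 1.6719.

1.6719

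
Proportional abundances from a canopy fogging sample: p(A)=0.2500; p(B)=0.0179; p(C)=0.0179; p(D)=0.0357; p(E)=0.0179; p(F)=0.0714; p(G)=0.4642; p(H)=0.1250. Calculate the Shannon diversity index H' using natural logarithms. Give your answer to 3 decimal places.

1.486

Each pᵢ ln pᵢ term (working shown to 5 dp, full precision carried): 0.25×(-1.38629)=-0.34657, 0.0179×(-4.02295)=-0.07201, 0.0179×(-4.02295)=-0.07201, 0.0357×(-3.33260)=-0.11897, 0.0179×(-4.02295)=-0.07201, 0.0714×(-2.63946)=-0.18846, 0.4642×(-0.76744)=-0.35625, 0.125×(-2.07944)=-0.25993.
Sum = -1.48621, so H' = 1.486.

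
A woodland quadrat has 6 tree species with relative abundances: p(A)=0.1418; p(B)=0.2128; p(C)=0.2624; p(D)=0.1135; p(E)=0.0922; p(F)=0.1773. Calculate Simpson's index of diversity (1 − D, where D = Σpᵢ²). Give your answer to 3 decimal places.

0.813

D = 0.1418² + 0.2128² + 0.2624² + 0.1135² + 0.0922² + 0.1773² = 0.02011 + 0.04528 + 0.06885 + 0.01288 + 0.00850 + 0.03144 = 0.18706 (working shown to 5 dp, full precision carried).
So 1 − D = 0.81294, i.e. 0.813 to 3 decimal places.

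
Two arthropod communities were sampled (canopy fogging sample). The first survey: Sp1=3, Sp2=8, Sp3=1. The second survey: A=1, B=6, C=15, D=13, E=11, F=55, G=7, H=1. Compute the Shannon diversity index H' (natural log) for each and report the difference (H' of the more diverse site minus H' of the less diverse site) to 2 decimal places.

The first survey: N=12, proportions 0.25, 0.66667, 0.08333, giving H' = 0.82396 (working shown to 5 dp, full precision carried).
The second survey: N=109, proportions 0.00917, 0.05505, 0.13761, 0.11927, 0.10092, 0.50459, 0.06422, 0.00917, giving H' = 1.52514.
Difference = |0.82396 − 1.52514| = 0.70118, i.e. 0.70 to 2 decimal places.

0.70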